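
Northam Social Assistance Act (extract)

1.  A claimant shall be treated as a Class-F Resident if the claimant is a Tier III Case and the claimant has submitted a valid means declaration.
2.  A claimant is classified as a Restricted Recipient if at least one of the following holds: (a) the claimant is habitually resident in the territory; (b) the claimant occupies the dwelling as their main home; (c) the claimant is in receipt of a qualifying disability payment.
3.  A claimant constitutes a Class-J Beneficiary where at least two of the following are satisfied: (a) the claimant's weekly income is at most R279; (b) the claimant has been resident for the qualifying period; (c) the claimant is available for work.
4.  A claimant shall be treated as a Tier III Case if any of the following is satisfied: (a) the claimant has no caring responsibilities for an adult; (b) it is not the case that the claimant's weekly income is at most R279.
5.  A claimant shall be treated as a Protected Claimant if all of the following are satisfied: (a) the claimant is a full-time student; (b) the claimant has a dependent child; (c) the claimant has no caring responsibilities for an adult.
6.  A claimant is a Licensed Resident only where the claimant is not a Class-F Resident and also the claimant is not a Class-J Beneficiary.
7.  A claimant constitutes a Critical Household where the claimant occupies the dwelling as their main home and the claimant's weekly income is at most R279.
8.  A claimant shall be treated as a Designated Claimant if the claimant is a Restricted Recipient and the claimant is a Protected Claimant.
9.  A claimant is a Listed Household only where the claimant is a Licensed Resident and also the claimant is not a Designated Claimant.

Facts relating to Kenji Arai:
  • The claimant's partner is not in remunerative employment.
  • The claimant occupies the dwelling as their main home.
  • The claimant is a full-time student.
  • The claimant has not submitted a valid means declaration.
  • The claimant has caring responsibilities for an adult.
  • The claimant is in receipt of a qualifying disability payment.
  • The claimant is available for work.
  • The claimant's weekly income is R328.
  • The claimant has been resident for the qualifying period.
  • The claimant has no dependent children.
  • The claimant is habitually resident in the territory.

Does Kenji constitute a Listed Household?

paragraph 4 — Tier III Case: [the claimant has no caring responsibilities for an adult? no] OR [claimant's weekly income: R328 ≤ R279? no, so negated condition yes] → satisfied.
paragraph 1 — Class-F Resident: [Tier III Case (paragraph 4)? yes] AND [the claimant has submitted a valid means declaration? no] → not satisfied.
paragraph 3 — Class-J Beneficiary: claimant's weekly income: R328 ≤ R279? no; the claimant has been resident for the qualifying period? yes; the claimant is available for work? yes — 2 of 3 hold (need ≥2) → satisfied.
paragraph 6 — Licensed Resident: [not a Class-F Resident (paragraph 1)? yes] AND [not a Class-J Beneficiary (paragraph 3)? no] → not satisfied.
paragraph 2 — Restricted Recipient: [the claimant is habitually resident in the territory? yes] OR [the claimant occupies the dwelling as their main home? yes] OR [the claimant is in receipt of a qualifying disability payment? yes] → satisfied.
paragraph 5 — Protected Claimant: [the claimant is a full-time student? yes] AND [the claimant has a dependent child? no] AND [the claimant has no caring responsibilities for an adult? no] → not satisfied.
paragraph 8 — Designated Claimant: [Restricted Recipient (paragraph 2)? yes] AND [Protected Claimant (paragraph 5)? no] → not satisfied.
paragraph 9 — Listed Household: [Licensed Resident (paragraph 6)? no] AND [not a Designated Claimant (paragraph 8)? yes] → not satisfied.

No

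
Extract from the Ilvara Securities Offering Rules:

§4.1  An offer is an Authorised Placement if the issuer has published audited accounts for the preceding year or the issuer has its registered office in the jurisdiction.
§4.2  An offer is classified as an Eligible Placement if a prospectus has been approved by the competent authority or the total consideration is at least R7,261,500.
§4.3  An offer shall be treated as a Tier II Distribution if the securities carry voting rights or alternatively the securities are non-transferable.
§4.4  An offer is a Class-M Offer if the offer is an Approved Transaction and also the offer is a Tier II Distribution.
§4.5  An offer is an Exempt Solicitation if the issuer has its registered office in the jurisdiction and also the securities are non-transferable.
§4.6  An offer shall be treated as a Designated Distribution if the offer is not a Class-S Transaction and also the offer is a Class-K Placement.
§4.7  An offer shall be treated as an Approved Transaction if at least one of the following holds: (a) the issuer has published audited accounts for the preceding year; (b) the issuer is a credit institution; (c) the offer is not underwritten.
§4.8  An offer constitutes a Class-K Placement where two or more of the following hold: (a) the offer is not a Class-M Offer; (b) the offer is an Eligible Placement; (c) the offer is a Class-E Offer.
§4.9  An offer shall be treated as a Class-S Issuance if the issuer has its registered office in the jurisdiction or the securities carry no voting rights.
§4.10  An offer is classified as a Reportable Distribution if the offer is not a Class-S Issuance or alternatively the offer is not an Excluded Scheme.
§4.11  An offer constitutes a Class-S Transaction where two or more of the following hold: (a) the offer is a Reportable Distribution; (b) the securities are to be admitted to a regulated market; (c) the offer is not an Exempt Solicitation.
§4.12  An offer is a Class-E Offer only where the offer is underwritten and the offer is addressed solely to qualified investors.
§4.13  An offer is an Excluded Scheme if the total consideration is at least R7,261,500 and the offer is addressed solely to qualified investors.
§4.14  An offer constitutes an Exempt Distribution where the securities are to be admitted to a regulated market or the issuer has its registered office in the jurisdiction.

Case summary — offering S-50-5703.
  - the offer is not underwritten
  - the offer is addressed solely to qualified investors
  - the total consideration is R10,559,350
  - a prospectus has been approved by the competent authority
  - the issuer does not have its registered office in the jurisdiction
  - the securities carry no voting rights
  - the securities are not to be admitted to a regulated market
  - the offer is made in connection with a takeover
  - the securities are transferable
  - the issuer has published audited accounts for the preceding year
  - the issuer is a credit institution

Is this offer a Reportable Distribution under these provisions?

No

§4.9 — Class-S Issuance: [the issuer has its registered office in the jurisdiction? no] OR [the securities carry no voting rights? yes] → satisfied.
§4.13 — Excluded Scheme: [total consideration: R10,559,350 ≥ R7,261,500? yes] AND [the offer is addressed solely to qualified investors? yes] → satisfied.
§4.10 — Reportable Distribution: [not a Class-S Issuance (§4.9)? no] OR [not an Excluded Scheme (§4.13)? no] → not satisfied.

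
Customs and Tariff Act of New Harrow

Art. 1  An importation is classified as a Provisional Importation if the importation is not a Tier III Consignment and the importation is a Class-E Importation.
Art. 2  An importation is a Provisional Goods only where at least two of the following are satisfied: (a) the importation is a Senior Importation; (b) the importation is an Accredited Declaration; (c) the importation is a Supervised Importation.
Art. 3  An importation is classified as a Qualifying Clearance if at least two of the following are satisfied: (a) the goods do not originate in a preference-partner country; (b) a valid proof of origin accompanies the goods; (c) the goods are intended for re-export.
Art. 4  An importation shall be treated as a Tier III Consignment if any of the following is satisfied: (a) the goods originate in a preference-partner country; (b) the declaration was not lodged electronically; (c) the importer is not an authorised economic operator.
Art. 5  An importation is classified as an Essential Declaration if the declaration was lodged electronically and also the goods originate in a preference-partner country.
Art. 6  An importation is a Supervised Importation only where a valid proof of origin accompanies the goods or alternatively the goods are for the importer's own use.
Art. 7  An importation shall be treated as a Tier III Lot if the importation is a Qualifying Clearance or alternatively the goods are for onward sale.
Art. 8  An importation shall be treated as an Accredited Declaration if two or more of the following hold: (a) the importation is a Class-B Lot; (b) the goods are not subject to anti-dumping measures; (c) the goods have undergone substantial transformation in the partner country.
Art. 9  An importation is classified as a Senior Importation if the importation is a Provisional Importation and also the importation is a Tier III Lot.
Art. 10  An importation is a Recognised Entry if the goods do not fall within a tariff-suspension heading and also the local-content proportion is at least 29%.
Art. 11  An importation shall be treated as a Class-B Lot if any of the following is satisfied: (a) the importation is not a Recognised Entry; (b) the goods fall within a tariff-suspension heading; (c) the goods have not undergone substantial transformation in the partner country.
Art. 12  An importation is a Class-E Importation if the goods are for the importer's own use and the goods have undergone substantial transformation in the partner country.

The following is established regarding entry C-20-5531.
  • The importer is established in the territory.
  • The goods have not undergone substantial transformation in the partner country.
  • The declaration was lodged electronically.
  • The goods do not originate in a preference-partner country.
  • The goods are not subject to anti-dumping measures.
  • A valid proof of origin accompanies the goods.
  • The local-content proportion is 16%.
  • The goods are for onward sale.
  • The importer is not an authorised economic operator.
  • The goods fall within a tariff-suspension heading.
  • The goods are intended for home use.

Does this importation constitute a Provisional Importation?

article 4 — Tier III Consignment: [the goods originate in a preference-partner country? no] OR [the declaration was not lodged electronically? no] OR [the importer is not an authorised economic operator? yes] → satisfied.
article 12 — Class-E Importation: [the goods are for the importer's own use? no] AND [the goods have undergone substantial transformation in the partner country? no] → not satisfied.
article 1 — Provisional Importation: [not a Tier III Consignment (article 4)? no] AND [Class-E Importation (article 12)? no] → not satisfied.

No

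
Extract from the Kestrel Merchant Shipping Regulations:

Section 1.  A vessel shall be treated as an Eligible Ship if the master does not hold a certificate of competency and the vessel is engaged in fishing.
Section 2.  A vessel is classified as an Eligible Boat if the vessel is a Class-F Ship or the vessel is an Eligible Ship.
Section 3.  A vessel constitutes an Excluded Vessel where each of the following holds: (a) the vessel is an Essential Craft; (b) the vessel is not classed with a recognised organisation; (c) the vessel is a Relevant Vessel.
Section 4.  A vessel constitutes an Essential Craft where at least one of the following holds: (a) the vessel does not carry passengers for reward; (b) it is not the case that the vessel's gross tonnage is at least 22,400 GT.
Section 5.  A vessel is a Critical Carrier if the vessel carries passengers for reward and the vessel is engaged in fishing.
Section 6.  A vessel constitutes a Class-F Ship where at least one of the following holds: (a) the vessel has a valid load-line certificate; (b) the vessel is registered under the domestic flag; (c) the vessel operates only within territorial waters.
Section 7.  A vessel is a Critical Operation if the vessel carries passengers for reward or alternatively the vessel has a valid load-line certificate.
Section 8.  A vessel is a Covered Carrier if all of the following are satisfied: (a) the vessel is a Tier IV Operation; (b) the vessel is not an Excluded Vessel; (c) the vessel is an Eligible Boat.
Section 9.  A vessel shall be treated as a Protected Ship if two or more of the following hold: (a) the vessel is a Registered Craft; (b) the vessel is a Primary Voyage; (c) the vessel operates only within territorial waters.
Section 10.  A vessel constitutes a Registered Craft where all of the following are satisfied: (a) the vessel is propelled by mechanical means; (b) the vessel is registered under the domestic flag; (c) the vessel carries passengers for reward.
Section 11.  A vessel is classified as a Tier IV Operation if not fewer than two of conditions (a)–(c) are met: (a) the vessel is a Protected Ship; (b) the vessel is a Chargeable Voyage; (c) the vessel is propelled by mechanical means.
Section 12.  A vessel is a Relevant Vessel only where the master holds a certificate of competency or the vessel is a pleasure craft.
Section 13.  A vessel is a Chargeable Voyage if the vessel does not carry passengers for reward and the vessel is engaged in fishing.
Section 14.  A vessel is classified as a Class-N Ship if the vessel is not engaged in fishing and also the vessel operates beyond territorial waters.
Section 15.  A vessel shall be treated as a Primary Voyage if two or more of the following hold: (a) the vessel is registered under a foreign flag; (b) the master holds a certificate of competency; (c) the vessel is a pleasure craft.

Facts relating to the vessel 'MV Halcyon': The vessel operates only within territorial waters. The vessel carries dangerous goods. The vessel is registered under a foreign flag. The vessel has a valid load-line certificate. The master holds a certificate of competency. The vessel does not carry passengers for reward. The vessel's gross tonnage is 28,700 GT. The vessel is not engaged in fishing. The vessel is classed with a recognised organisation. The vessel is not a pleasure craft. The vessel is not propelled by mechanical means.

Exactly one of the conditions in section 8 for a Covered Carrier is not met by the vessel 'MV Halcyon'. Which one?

section 10 — Registered Craft: [the vessel is propelled by mechanical means? no] AND [the vessel is registered under the domestic flag? no] AND [the vessel carries passengers for reward? no] → not satisfied.
section 15 — Primary Voyage: the vessel is registered under a foreign flag? yes; the master holds a certificate of competency? yes; the vessel is a pleasure craft? no — 2 of 3 hold (need ≥2) → satisfied.
section 9 — Protected Ship: Registered Craft (section 10)? no; Primary Voyage (section 15)? yes; the vessel operates only within territorial waters? yes — 2 of 3 hold (need ≥2) → satisfied.
section 13 — Chargeable Voyage: [the vessel does not carry passengers for reward? yes] AND [the vessel is engaged in fishing? no] → not satisfied.
section 11 — Tier IV Operation: Protected Ship (section 9)? yes; Chargeable Voyage (section 13)? no; the vessel is propelled by mechanical means? no — 1 of 3 hold (need ≥2) → not satisfied.
section 4 — Essential Craft: [the vessel does not carry passengers for reward? yes] OR [vessel's gross tonnage: 28,700 GT ≥ 22,400 GT? yes, so negated condition no] → satisfied.
section 12 — Relevant Vessel: [the master holds a certificate of competency? yes] OR [the vessel is a pleasure craft? no] → satisfied.
section 3 — Excluded Vessel: [Essential Craft (section 4)? yes] AND [the vessel is not classed with a recognised organisation? no] AND [Relevant Vessel (section 12)? yes] → not satisfied.
section 6 — Class-F Ship: [the vessel has a valid load-line certificate? yes] OR [the vessel is registered under the domestic flag? no] OR [the vessel operates only within territorial waters? yes] → satisfied.
section 1 — Eligible Ship: [the master does not hold a certificate of competency? no] AND [the vessel is engaged in fishing? no] → not satisfied.
section 2 — Eligible Boat: [Class-F Ship (section 6)? yes] OR [Eligible Ship (section 1)? no] → satisfied.
section 8 — Covered Carrier: [Tier IV Operation (section 11)? no] AND [not an Excluded Vessel (section 3)? yes] AND [Eligible Boat (section 2)? yes] → not satisfied.

Tier IV Operation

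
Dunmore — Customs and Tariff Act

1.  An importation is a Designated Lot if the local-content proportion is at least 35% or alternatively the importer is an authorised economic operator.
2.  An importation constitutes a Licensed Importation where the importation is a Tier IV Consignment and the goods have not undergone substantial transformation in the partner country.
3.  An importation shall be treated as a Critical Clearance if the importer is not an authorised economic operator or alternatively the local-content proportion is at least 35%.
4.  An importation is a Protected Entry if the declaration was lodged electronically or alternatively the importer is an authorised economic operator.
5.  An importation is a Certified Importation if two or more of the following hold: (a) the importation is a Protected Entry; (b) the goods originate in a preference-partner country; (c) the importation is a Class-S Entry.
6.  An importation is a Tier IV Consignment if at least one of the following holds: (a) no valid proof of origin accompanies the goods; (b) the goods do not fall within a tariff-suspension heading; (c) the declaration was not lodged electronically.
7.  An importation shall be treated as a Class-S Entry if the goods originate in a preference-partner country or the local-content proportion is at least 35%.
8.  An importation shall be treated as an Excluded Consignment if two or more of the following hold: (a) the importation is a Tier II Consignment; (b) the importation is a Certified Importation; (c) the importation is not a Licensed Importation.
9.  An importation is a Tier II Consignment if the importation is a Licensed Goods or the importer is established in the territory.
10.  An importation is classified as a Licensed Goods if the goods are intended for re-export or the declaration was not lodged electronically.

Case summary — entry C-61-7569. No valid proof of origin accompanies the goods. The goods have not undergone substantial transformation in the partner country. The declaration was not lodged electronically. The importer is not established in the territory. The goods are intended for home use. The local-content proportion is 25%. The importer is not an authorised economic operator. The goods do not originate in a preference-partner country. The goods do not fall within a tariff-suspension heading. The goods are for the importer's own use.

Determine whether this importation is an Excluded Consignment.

paragraph 10 — Licensed Goods: [the goods are intended for re-export? no] OR [the declaration was not lodged electronically? yes] → satisfied.
paragraph 9 — Tier II Consignment: [Licensed Goods (paragraph 10)? yes] OR [the importer is established in the territory? no] → satisfied.
paragraph 4 — Protected Entry: [the declaration was lodged electronically? no] OR [the importer is an authorised economic operator? no] → not satisfied.
paragraph 7 — Class-S Entry: [the goods originate in a preference-partner country? no] OR [local-content proportion: 25% ≥ 35%? no] → not satisfied.
paragraph 5 — Certified Importation: Protected Entry (paragraph 4)? no; the goods originate in a preference-partner country? no; Class-S Entry (paragraph 7)? no — 0 of 3 hold (need ≥2) → not satisfied.
paragraph 6 — Tier IV Consignment: [no valid proof of origin accompanies the goods? yes] OR [the goods do not fall within a tariff-suspension heading? yes] OR [the declaration was not lodged electronically? yes] → satisfied.
paragraph 2 — Licensed Importation: [Tier IV Consignment (paragraph 6)? yes] AND [the goods have not undergone substantial transformation in the partner country? yes] → satisfied.
paragraph 8 — Excluded Consignment: Tier II Consignment (paragraph 9)? yes; Certified Importation (paragraph 5)? no; not a Licensed Importation (paragraph 2)? no — 1 of 3 hold (need ≥2) → not satisfied.

No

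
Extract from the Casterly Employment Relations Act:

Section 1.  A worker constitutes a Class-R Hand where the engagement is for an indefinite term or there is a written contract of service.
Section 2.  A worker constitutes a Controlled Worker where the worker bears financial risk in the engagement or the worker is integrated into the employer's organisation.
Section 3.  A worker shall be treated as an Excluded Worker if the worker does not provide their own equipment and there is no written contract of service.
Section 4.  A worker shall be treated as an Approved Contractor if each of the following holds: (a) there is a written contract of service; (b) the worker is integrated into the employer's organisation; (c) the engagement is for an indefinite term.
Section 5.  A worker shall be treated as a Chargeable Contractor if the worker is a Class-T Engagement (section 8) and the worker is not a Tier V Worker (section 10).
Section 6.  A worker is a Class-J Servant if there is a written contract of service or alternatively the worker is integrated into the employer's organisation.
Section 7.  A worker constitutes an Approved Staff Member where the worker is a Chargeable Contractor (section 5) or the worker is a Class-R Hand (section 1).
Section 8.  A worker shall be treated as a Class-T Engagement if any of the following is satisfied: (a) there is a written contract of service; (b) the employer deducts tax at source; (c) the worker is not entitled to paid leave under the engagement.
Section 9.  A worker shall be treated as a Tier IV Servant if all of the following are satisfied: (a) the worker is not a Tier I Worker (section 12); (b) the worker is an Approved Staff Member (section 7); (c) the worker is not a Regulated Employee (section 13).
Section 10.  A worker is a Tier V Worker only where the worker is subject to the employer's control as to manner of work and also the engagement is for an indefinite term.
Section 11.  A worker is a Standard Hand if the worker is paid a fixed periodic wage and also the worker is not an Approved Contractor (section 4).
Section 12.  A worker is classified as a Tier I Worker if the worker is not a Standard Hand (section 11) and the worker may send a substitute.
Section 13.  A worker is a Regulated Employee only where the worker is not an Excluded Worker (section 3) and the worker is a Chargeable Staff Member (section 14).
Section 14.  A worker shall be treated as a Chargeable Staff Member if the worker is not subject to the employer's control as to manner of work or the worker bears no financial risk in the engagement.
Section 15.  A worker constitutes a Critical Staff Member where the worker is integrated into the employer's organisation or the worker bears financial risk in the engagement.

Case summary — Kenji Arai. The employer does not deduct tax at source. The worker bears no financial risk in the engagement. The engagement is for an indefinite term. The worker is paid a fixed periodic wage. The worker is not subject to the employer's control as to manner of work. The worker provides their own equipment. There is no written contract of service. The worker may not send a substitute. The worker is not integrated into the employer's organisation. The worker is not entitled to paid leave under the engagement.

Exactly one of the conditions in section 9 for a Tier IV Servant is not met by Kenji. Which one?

Under section 4: there is a written contract of service? no; and the worker is integrated into the employer's organisation? no; and the engagement is for an indefinite term? yes. So the worker is not an Approved Contractor.
Under section 11: the worker is paid a fixed periodic wage? yes; and not an Approved Contractor (section 4)? yes. So the worker is a Standard Hand.
Under section 12: not a Standard Hand (section 11)? no; and the worker may send a substitute? no. So the worker is not a Tier I Worker.
Under section 8: there is a written contract of service? no; or the employer deducts tax at source? no; or the worker is not entitled to paid leave under the engagement? yes. So the worker is a Class-T Engagement.
Under section 10: the worker is subject to the employer's control as to manner of work? no; and the engagement is for an indefinite term? yes. So the worker is not a Tier V Worker.
Under section 5: Class-T Engagement (section 8)? yes; and not a Tier V Worker (section 10)? yes. So the worker is a Chargeable Contractor.
Under section 1: the engagement is for an indefinite term? yes; or there is a written contract of service? no. So the worker is a Class-R Hand.
Under section 7: Chargeable Contractor (section 5)? yes; or Class-R Hand (section 1)? yes. So the worker is an Approved Staff Member.
Under section 3: the worker does not provide their own equipment? no; and there is no written contract of service? yes. So the worker is not an Excluded Worker.
Under section 14: the worker is not subject to the employer's control as to manner of work? yes; or the worker bears no financial risk in the engagement? yes. So the worker is a Chargeable Staff Member.
Under section 13: not an Excluded Worker (section 3)? yes; and Chargeable Staff Member (section 14)? yes. So the worker is a Regulated Employee.
Under section 9: not a Tier I Worker (section 12)? yes; and Approved Staff Member (section 7)? yes; and not a Regulated Employee (section 13)? no. So the worker is not a Tier IV Servant.

Regulated Employee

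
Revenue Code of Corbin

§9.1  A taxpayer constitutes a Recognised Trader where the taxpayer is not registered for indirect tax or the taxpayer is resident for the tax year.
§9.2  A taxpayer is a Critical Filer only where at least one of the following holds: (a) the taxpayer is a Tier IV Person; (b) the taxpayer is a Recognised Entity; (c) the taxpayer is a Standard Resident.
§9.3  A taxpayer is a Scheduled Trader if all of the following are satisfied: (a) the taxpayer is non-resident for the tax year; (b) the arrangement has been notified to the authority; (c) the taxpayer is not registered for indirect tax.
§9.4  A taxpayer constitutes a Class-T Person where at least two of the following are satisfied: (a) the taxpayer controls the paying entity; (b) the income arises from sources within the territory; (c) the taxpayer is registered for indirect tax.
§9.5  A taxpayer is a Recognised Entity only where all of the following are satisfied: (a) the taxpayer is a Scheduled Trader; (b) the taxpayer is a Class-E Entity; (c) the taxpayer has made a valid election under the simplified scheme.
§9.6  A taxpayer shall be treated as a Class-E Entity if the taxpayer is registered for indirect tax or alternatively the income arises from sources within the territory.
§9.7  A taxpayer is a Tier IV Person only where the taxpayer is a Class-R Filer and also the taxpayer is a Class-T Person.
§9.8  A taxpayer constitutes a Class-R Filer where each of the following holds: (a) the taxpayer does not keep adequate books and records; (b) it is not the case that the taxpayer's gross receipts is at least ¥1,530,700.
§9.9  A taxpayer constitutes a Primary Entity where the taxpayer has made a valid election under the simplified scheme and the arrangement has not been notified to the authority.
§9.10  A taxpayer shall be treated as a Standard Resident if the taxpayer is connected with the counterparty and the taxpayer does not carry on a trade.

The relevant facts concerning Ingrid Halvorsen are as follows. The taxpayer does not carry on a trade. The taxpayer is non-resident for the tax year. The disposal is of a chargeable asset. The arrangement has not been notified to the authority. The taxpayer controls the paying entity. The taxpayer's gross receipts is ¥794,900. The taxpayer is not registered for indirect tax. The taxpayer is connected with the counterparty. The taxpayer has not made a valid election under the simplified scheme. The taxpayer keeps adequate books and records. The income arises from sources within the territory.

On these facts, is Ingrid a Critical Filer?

Yes

§9.8 — Class-R Filer: [the taxpayer does not keep adequate books and records? no] AND [taxpayer's gross receipts: ¥794,900 ≥ ¥1,530,700? no, so negated condition yes] → not satisfied.
§9.4 — Class-T Person: the taxpayer controls the paying entity? yes; the income arises from sources within the territory? yes; the taxpayer is registered for indirect tax? no — 2 of 3 hold (need ≥2) → satisfied.
§9.7 — Tier IV Person: [Class-R Filer (§9.8)? no] AND [Class-T Person (§9.4)? yes] → not satisfied.
§9.3 — Scheduled Trader: [the taxpayer is non-resident for the tax year? yes] AND [the arrangement has been notified to the authority? no] AND [the taxpayer is not registered for indirect tax? yes] → not satisfied.
§9.6 — Class-E Entity: [the taxpayer is registered for indirect tax? no] OR [the income arises from sources within the territory? yes] → satisfied.
§9.5 — Recognised Entity: [Scheduled Trader (§9.3)? no] AND [Class-E Entity (§9.6)? yes] AND [the taxpayer has made a valid election under the simplified scheme? no] → not satisfied.
§9.10 — Standard Resident: [the taxpayer is connected with the counterparty? yes] AND [the taxpayer does not carry on a trade? yes] → satisfied.
§9.2 — Critical Filer: [Tier IV Person (§9.7)? no] OR [Recognised Entity (§9.5)? no] OR [Standard Resident (§9.10)? yes] → satisfied.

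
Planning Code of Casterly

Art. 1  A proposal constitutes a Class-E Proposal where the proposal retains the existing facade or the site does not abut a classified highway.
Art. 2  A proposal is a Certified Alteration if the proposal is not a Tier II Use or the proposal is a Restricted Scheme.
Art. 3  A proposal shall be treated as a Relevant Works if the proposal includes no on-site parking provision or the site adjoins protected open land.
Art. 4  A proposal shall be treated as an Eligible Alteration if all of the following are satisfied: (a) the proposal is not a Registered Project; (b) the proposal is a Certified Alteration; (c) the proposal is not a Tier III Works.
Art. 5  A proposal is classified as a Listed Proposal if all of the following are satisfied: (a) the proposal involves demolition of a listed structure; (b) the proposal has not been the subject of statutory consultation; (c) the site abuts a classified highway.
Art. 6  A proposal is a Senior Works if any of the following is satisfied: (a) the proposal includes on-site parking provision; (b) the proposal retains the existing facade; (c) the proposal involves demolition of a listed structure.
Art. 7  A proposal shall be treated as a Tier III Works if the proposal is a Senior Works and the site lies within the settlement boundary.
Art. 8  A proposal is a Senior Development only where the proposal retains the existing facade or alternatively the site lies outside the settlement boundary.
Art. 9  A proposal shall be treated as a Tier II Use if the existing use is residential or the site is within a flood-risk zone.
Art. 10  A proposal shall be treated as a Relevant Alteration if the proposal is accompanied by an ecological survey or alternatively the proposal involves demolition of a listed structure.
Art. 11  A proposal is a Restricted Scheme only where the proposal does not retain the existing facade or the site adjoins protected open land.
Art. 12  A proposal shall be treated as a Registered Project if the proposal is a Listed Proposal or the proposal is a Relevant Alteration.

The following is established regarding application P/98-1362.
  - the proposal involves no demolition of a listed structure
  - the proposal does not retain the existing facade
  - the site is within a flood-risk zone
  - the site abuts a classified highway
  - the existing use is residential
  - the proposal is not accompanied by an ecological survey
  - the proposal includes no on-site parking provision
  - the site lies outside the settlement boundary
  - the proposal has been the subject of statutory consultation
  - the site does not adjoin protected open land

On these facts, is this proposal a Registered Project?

No

article 5 — Listed Proposal: [the proposal involves demolition of a listed structure? no] AND [the proposal has not been the subject of statutory consultation? no] AND [the site abuts a classified highway? yes] → not satisfied.
article 10 — Relevant Alteration: [the proposal is accompanied by an ecological survey? no] OR [the proposal involves demolition of a listed structure? no] → not satisfied.
article 12 — Registered Project: [Listed Proposal (article 5)? no] OR [Relevant Alteration (article 10)? no] → not satisfied.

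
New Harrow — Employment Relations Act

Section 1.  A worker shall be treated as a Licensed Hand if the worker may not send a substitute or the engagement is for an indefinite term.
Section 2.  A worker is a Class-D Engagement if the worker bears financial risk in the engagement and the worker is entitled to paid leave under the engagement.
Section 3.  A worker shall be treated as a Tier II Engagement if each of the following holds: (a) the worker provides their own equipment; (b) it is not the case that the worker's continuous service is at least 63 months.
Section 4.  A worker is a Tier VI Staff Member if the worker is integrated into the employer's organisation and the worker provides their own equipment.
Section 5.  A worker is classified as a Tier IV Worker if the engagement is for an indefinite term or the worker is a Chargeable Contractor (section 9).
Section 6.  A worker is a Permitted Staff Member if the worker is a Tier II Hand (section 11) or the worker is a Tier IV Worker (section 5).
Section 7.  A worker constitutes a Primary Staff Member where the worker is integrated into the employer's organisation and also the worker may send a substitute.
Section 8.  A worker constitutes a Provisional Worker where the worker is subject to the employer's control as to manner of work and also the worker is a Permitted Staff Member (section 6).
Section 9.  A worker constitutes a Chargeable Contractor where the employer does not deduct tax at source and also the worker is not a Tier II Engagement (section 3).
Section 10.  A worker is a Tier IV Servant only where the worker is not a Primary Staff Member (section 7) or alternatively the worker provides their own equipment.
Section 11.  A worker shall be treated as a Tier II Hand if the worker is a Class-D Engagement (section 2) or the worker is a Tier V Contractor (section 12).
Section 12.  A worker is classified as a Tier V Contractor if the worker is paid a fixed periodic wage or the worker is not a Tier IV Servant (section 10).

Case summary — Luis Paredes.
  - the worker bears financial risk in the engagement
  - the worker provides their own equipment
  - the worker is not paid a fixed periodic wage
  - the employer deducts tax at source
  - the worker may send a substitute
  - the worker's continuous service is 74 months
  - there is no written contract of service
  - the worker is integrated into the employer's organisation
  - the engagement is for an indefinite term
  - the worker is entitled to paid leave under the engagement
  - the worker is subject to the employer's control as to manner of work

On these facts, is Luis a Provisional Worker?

Yes

section 2 — Class-D Engagement: [the worker bears financial risk in the engagement? yes] AND [the worker is entitled to paid leave under the engagement? yes] → satisfied.
section 7 — Primary Staff Member: [the worker is integrated into the employer's organisation? yes] AND [the worker may send a substitute? yes] → satisfied.
section 10 — Tier IV Servant: [not a Primary Staff Member (section 7)? no] OR [the worker provides their own equipment? yes] → satisfied.
section 12 — Tier V Contractor: [the worker is paid a fixed periodic wage? no] OR [not a Tier IV Servant (section 10)? no] → not satisfied.
section 11 — Tier II Hand: [Class-D Engagement (section 2)? yes] OR [Tier V Contractor (section 12)? no] → satisfied.
section 3 — Tier II Engagement: [the worker provides their own equipment? yes] AND [worker's continuous service: 74 months ≥ 63 months? yes, so negated condition no] → not satisfied.
section 9 — Chargeable Contractor: [the employer does not deduct tax at source? no] AND [not a Tier II Engagement (section 3)? yes] → not satisfied.
section 5 — Tier IV Worker: [the engagement is for an indefinite term? yes] OR [Chargeable Contractor (section 9)? no] → satisfied.
section 6 — Permitted Staff Member: [Tier II Hand (section 11)? yes] OR [Tier IV Worker (section 5)? yes] → satisfied.
section 8 — Provisional Worker: [the worker is subject to the employer's control as to manner of work? yes] AND [Permitted Staff Member (section 6)? yes] → satisfied.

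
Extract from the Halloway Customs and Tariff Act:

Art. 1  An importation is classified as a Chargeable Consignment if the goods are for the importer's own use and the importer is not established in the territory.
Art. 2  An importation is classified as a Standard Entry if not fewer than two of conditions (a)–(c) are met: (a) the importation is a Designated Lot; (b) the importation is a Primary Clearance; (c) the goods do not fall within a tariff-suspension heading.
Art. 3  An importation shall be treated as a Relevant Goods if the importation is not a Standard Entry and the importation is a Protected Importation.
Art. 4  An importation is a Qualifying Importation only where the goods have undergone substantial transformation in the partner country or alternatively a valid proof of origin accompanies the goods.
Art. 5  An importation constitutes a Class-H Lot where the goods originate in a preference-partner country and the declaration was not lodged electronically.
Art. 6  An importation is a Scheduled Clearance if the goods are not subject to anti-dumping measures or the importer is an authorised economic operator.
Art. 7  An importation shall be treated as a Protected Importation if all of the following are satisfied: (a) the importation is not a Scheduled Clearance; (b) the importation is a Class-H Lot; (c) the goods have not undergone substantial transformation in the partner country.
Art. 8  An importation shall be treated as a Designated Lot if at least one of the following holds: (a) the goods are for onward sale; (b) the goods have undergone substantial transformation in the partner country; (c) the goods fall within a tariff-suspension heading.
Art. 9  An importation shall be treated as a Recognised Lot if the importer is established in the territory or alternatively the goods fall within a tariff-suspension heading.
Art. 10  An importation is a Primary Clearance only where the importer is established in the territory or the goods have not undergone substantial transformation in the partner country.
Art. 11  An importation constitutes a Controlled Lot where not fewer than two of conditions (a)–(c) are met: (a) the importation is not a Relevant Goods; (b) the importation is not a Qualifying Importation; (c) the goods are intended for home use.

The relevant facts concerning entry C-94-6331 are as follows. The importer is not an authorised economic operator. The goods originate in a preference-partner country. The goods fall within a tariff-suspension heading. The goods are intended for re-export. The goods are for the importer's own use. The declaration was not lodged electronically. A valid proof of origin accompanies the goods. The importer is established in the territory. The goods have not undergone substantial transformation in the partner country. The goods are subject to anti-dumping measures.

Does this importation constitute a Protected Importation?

Yes

article 6 — Scheduled Clearance: [the goods are not subject to anti-dumping measures? no] OR [the importer is an authorised economic operator? no] → not satisfied.
article 5 — Class-H Lot: [the goods originate in a preference-partner country? yes] AND [the declaration was not lodged electronically? yes] → satisfied.
article 7 — Protected Importation: [not a Scheduled Clearance (article 6)? yes] AND [Class-H Lot (article 5)? yes] AND [the goods have not undergone substantial transformation in the partner country? yes] → satisfied.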